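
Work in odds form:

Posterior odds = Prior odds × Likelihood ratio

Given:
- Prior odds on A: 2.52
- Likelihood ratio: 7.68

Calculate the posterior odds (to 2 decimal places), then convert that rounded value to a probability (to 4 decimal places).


Step 1: Calculate posterior odds
Posterior odds = Prior odds × LR
               = 2.52 × 7.68
               = 19.35

Step 2: Convert to probability
P(A|E) = Posterior odds / (1 + Posterior odds)
       = 19.35 / (1 + 19.35)
       = 19.35 / 20.35
       = 0.9509

The evidence increased P(A) from 0.7159 to 0.9509.


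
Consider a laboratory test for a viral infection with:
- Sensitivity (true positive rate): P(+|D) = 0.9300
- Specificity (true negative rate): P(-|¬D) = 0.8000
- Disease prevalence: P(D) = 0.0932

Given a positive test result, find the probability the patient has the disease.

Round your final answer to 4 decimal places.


Let D = has disease, + = positive test

Given:
- P(D) = 0.0932 (prevalence)
- P(+|D) = 0.9300 (sensitivity)
- P(-|¬D) = 0.8000 (specificity)
- P(+|¬D) = 0.2000 (false positive rate = 1 - specificity)

Step 1: Find P(+)
P(+) = P(+|D)P(D) + P(+|¬D)P(¬D)
     = 0.9300 × 0.0932 + 0.2000 × 0.9068
     = 0.08667600 + 0.18136000
     = 0.26803600

Step 2: Apply Bayes' theorem for P(D|+)
P(D|+) = P(+|D)P(D) / P(+)
       = 0.08667600 / 0.26803600
       = 0.3234


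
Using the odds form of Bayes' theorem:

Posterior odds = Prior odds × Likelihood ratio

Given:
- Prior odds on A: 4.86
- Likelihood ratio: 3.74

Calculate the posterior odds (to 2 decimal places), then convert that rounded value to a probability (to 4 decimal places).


Step 1: Calculate posterior odds
Posterior odds = Prior odds × LR
               = 4.86 × 3.74
               = 18.18

Step 2: Convert to probability
P(A|E) = Posterior odds / (1 + Posterior odds)
       = 18.18 / (1 + 18.18)
       = 18.18 / 19.18
       = 0.9479

The evidence increased P(A) from 0.8294 to 0.9479.


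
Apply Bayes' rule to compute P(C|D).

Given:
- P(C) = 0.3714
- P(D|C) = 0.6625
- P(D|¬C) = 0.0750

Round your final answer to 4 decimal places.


Bayes' theorem: P(C|D) = P(D|C) × P(C) / P(D)

Step 1: Calculate P(D) using law of total probability
P(D) = P(D|C)P(C) + P(D|¬C)P(¬C)
     = 0.6625 × 0.3714 + 0.0750 × 0.6286
     = 0.24605250 + 0.04714500
     = 0.29319750

Step 2: Apply Bayes' theorem
P(C|D) = P(D|C) × P(C) / P(D)
       = 0.24605250 / 0.29319750
       = 0.8392


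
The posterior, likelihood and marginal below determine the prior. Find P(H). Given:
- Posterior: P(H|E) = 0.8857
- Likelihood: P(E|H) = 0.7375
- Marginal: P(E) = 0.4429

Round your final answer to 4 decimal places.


From Bayes' theorem: P(H|E) = P(E|H) × P(H) / P(E)

Rearranging for P(H):
P(H) = P(H|E) × P(E) / P(E|H)
     = 0.8857 × 0.4429 / 0.7375
     = 0.39227653 / 0.7375
     = 0.5319


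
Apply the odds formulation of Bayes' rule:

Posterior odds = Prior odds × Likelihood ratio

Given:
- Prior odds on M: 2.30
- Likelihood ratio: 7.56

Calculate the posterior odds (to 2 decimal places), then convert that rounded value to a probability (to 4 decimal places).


Step 1: Calculate posterior odds
Posterior odds = Prior odds × LR
               = 2.30 × 7.56
               = 17.39

Step 2: Convert to probability
P(M|E) = Posterior odds / (1 + Posterior odds)
       = 17.39 / (1 + 17.39)
       = 17.39 / 18.39
       = 0.9456

The evidence increased P(M) from 0.6970 to 0.9456.


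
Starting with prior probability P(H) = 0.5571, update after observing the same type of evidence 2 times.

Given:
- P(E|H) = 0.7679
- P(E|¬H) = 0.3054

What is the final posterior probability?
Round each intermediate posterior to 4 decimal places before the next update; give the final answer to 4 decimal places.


Sequential Bayesian updating:

Initial prior: P(H) = 0.5571

Update 1:
  P(E) = 0.7679 × 0.5571 + 0.3054 × 0.4429 = 0.42779709 + 0.13526166 = 0.56305875
  P(H|E) = 0.42779709 / 0.56305875 = 0.7598

Update 2:
  P(E) = 0.7679 × 0.7598 + 0.3054 × 0.2402 = 0.58345042 + 0.07335708 = 0.65680750
  P(H|E) = 0.58345042 / 0.65680750 = 0.8883

Final posterior: 0.8883


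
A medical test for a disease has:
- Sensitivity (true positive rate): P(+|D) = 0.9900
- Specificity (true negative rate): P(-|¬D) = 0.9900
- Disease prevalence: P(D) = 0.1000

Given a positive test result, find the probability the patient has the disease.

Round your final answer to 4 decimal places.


Let D = has disease, + = positive test

Given:
- P(D) = 0.1000 (prevalence)
- P(+|D) = 0.9900 (sensitivity)
- P(-|¬D) = 0.9900 (specificity)
- P(+|¬D) = 0.0100 (false positive rate = 1 - specificity)

Step 1: Find P(+)
P(+) = P(+|D)P(D) + P(+|¬D)P(¬D)
     = 0.9900 × 0.1000 + 0.0100 × 0.9000
     = 0.09900000 + 0.00900000
     = 0.10800000

Step 2: Apply Bayes' theorem for P(D|+)
P(D|+) = P(+|D)P(D) / P(+)
       = 0.09900000 / 0.10800000
       = 0.9167


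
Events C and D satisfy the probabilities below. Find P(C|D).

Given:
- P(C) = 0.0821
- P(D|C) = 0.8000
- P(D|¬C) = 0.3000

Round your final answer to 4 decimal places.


Bayes' theorem: P(C|D) = P(D|C) × P(C) / P(D)

Step 1: Calculate P(D) using law of total probability
P(D) = P(D|C)P(C) + P(D|¬C)P(¬C)
     = 0.8000 × 0.0821 + 0.3000 × 0.9179
     = 0.06568000 + 0.27537000
     = 0.34105000

Step 2: Apply Bayes' theorem
P(C|D) = P(D|C) × P(C) / P(D)
       = 0.06568000 / 0.34105000
       = 0.1926


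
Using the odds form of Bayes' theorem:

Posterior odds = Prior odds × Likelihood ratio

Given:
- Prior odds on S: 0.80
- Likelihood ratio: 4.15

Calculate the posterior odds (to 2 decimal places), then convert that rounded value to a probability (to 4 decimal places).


Step 1: Calculate posterior odds
Posterior odds = Prior odds × LR
               = 0.80 × 4.15
               = 3.32

Step 2: Convert to probability
P(S|E) = Posterior odds / (1 + Posterior odds)
       = 3.32 / (1 + 3.32)
       = 3.32 / 4.32
       = 0.7685

The evidence increased P(S) from 0.4444 to 0.7685.


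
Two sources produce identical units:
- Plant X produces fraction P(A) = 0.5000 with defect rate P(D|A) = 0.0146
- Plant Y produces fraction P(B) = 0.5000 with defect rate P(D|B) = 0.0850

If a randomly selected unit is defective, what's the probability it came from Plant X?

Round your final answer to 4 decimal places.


Let A = from Plant X, D = defective

Given:
- P(A) = 0.5000, P(B) = 0.5000
- P(D|A) = 0.0146, P(D|B) = 0.0850

Step 1: Find P(D)
P(D) = P(D|A)P(A) + P(D|B)P(B)
     = 0.0146 × 0.5000 + 0.0850 × 0.5000
     = 0.00730000 + 0.04250000
     = 0.04980000

Step 2: Apply Bayes' theorem
P(A|D) = P(D|A)P(A) / P(D)
       = 0.00730000 / 0.04980000
       = 0.1466


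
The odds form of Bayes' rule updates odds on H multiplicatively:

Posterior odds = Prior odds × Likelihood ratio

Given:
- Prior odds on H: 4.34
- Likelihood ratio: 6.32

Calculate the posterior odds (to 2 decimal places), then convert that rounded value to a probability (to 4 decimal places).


Step 1: Calculate posterior odds
Posterior odds = Prior odds × LR
               = 4.34 × 6.32
               = 27.43

Step 2: Convert to probability
P(H|E) = Posterior odds / (1 + Posterior odds)
       = 27.43 / (1 + 27.43)
       = 27.43 / 28.43
       = 0.9648

The evidence increased P(H) from 0.8127 to 0.9648.


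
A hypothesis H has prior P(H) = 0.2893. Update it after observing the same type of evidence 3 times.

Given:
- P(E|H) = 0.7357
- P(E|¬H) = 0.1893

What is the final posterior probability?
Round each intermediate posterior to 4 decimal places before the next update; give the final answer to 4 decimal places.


Sequential Bayesian updating:

Initial prior: P(H) = 0.2893

Update 1:
  P(E) = 0.7357 × 0.2893 + 0.1893 × 0.7107 = 0.21283801 + 0.13453551 = 0.34737352
  P(H|E) = 0.21283801 / 0.34737352 = 0.6127

Update 2:
  P(E) = 0.7357 × 0.6127 + 0.1893 × 0.3873 = 0.45076339 + 0.07331589 = 0.52407928
  P(H|E) = 0.45076339 / 0.52407928 = 0.8601

Update 3:
  P(E) = 0.7357 × 0.8601 + 0.1893 × 0.1399 = 0.63277557 + 0.02648307 = 0.65925864
  P(H|E) = 0.63277557 / 0.65925864 = 0.9598

Final posterior: 0.9598


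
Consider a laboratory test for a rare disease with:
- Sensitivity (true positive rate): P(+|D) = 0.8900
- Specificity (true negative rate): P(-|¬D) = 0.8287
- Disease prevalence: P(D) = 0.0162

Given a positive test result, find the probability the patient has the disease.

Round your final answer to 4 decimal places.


Let D = has disease, + = positive test

Given:
- P(D) = 0.0162 (prevalence)
- P(+|D) = 0.8900 (sensitivity)
- P(-|¬D) = 0.8287 (specificity)
- P(+|¬D) = 0.1713 (false positive rate = 1 - specificity)

Step 1: Find P(+)
P(+) = P(+|D)P(D) + P(+|¬D)P(¬D)
     = 0.8900 × 0.0162 + 0.1713 × 0.9838
     = 0.01441800 + 0.16852494
     = 0.18294294

Step 2: Apply Bayes' theorem for P(D|+)
P(D|+) = P(+|D)P(D) / P(+)
       = 0.01441800 / 0.18294294
       = 0.0788


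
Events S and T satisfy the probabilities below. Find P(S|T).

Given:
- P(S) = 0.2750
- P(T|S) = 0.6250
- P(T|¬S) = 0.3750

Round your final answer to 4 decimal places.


Bayes' theorem: P(S|T) = P(T|S) × P(S) / P(T)

Step 1: Calculate P(T) using law of total probability
P(T) = P(T|S)P(S) + P(T|¬S)P(¬S)
     = 0.6250 × 0.2750 + 0.3750 × 0.7250
     = 0.17187500 + 0.27187500
     = 0.44375000

Step 2: Apply Bayes' theorem
P(S|T) = P(T|S) × P(S) / P(T)
       = 0.17187500 / 0.44375000
       = 0.3873


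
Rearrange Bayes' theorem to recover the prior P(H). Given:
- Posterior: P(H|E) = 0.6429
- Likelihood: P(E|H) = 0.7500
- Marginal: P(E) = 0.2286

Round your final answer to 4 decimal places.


From Bayes' theorem: P(H|E) = P(E|H) × P(H) / P(E)

Rearranging for P(H):
P(H) = P(H|E) × P(E) / P(E|H)
     = 0.6429 × 0.2286 / 0.7500
     = 0.14696694 / 0.7500
     = 0.1960


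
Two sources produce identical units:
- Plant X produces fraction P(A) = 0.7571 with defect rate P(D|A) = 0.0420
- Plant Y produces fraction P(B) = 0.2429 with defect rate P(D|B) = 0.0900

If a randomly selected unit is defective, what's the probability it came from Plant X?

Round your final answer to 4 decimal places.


Let A = from Plant X, D = defective

Given:
- P(A) = 0.7571, P(B) = 0.2429
- P(D|A) = 0.0420, P(D|B) = 0.0900

Step 1: Find P(D)
P(D) = P(D|A)P(A) + P(D|B)P(B)
     = 0.0420 × 0.7571 + 0.0900 × 0.2429
     = 0.03179820 + 0.02186100
     = 0.05365920

Step 2: Apply Bayes' theorem
P(A|D) = P(D|A)P(A) / P(D)
       = 0.03179820 / 0.05365920
       = 0.5926


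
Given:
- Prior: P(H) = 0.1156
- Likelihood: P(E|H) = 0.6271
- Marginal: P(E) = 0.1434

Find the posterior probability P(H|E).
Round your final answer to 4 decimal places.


Using Bayes' theorem:

P(H|E) = P(E|H) × P(H) / P(E)
       = 0.6271 × 0.1156 / 0.1434
       = 0.07249276 / 0.1434
       = 0.5055

The evidence strengthens our belief in H.
Prior: 0.1156 → Posterior: 0.5055


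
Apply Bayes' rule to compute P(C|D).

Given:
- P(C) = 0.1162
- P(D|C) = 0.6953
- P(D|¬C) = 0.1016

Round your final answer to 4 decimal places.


Bayes' theorem: P(C|D) = P(D|C) × P(C) / P(D)

Step 1: Calculate P(D) using law of total probability
P(D) = P(D|C)P(C) + P(D|¬C)P(¬C)
     = 0.6953 × 0.1162 + 0.1016 × 0.8838
     = 0.08079386 + 0.08979408
     = 0.17058794

Step 2: Apply Bayes' theorem
P(C|D) = P(D|C) × P(C) / P(D)
       = 0.08079386 / 0.17058794
       = 0.4736


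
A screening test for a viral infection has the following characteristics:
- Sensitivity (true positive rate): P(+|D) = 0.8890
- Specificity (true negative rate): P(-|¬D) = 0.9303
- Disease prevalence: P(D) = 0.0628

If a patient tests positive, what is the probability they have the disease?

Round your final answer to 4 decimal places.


Let D = has disease, + = positive test

Given:
- P(D) = 0.0628 (prevalence)
- P(+|D) = 0.8890 (sensitivity)
- P(-|¬D) = 0.9303 (specificity)
- P(+|¬D) = 0.0697 (false positive rate = 1 - specificity)

Step 1: Find P(+)
P(+) = P(+|D)P(D) + P(+|¬D)P(¬D)
     = 0.8890 × 0.0628 + 0.0697 × 0.9372
     = 0.05582920 + 0.06532284
     = 0.12115204

Step 2: Apply Bayes' theorem for P(D|+)
P(D|+) = P(+|D)P(D) / P(+)
       = 0.05582920 / 0.12115204
       = 0.4608


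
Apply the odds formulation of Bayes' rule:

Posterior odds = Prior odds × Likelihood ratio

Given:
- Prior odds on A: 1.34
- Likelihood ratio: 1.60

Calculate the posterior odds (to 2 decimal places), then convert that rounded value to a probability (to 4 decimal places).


Step 1: Calculate posterior odds
Posterior odds = Prior odds × LR
               = 1.34 × 1.60
               = 2.14

Step 2: Convert to probability
P(A|E) = Posterior odds / (1 + Posterior odds)
       = 2.14 / (1 + 2.14)
       = 2.14 / 3.14
       = 0.6815

The evidence increased P(A) from 0.5726 to 0.6815.


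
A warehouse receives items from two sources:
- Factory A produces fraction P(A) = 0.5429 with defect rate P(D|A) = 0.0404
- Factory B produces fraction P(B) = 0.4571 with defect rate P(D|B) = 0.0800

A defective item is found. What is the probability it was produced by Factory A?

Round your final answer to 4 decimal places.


Let A = from Factory A, D = defective

Given:
- P(A) = 0.5429, P(B) = 0.4571
- P(D|A) = 0.0404, P(D|B) = 0.0800

Step 1: Find P(D)
P(D) = P(D|A)P(A) + P(D|B)P(B)
     = 0.0404 × 0.5429 + 0.0800 × 0.4571
     = 0.02193316 + 0.03656800
     = 0.05850116

Step 2: Apply Bayes' theorem
P(A|D) = P(D|A)P(A) / P(D)
       = 0.02193316 / 0.05850116
       = 0.3749


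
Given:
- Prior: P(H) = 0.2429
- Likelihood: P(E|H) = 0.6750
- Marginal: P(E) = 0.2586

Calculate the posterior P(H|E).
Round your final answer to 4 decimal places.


Using Bayes' theorem:

P(H|E) = P(E|H) × P(H) / P(E)
       = 0.6750 × 0.2429 / 0.2586
       = 0.16395750 / 0.2586
       = 0.6340

The evidence strengthens our belief in H.
Prior: 0.2429 → Posterior: 0.6340


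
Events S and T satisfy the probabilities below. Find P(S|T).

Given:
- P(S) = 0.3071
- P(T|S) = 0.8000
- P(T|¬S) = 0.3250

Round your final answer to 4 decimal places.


Bayes' theorem: P(S|T) = P(T|S) × P(S) / P(T)

Step 1: Calculate P(T) using law of total probability
P(T) = P(T|S)P(S) + P(T|¬S)P(¬S)
     = 0.8000 × 0.3071 + 0.3250 × 0.6929
     = 0.24568000 + 0.22519250
     = 0.47087250

Step 2: Apply Bayes' theorem
P(S|T) = P(T|S) × P(S) / P(T)
       = 0.24568000 / 0.47087250
       = 0.5218


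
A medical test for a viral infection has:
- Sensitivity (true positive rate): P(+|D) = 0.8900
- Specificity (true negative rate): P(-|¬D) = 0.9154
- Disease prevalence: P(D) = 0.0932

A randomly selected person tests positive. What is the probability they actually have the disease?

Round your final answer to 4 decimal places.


Let D = has disease, + = positive test

Given:
- P(D) = 0.0932 (prevalence)
- P(+|D) = 0.8900 (sensitivity)
- P(-|¬D) = 0.9154 (specificity)
- P(+|¬D) = 0.0846 (false positive rate = 1 - specificity)

Step 1: Find P(+)
P(+) = P(+|D)P(D) + P(+|¬D)P(¬D)
     = 0.8900 × 0.0932 + 0.0846 × 0.9068
     = 0.08294800 + 0.07671528
     = 0.15966328

Step 2: Apply Bayes' theorem for P(D|+)
P(D|+) = P(+|D)P(D) / P(+)
       = 0.08294800 / 0.15966328
       = 0.5195


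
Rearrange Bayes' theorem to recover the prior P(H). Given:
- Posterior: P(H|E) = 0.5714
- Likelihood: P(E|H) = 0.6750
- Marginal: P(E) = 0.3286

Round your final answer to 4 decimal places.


From Bayes' theorem: P(H|E) = P(E|H) × P(H) / P(E)

Rearranging for P(H):
P(H) = P(H|E) × P(E) / P(E|H)
     = 0.5714 × 0.3286 / 0.6750
     = 0.18776204 / 0.6750
     = 0.2782


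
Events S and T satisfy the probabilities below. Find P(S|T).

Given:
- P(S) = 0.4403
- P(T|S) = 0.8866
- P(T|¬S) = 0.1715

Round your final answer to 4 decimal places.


Bayes' theorem: P(S|T) = P(T|S) × P(S) / P(T)

Step 1: Calculate P(T) using law of total probability
P(T) = P(T|S)P(S) + P(T|¬S)P(¬S)
     = 0.8866 × 0.4403 + 0.1715 × 0.5597
     = 0.39036998 + 0.09598855
     = 0.48635853

Step 2: Apply Bayes' theorem
P(S|T) = P(T|S) × P(S) / P(T)
       = 0.39036998 / 0.48635853
       = 0.8026


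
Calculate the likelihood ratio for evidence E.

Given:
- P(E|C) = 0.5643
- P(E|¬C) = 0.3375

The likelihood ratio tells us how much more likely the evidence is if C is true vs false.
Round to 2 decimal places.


Likelihood Ratio (LR) = P(E|C) / P(E|¬C)

LR = 0.5643 / 0.3375
   = 1.67

The evidence is 1.67 times more likely if C is true than if C is false.
Since LR > 1, the evidence supports C over ¬C.


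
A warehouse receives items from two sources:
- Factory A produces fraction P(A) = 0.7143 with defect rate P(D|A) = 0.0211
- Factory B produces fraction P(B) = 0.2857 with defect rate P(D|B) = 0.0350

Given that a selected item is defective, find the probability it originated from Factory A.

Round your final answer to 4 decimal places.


Let A = from Factory A, D = defective

Given:
- P(A) = 0.7143, P(B) = 0.2857
- P(D|A) = 0.0211, P(D|B) = 0.0350

Step 1: Find P(D)
P(D) = P(D|A)P(A) + P(D|B)P(B)
     = 0.0211 × 0.7143 + 0.0350 × 0.2857
     = 0.01507173 + 0.00999950
     = 0.02507123

Step 2: Apply Bayes' theorem
P(A|D) = P(D|A)P(A) / P(D)
       = 0.01507173 / 0.02507123
       = 0.6012


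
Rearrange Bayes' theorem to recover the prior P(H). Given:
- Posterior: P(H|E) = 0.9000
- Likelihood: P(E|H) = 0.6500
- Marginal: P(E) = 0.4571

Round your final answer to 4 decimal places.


From Bayes' theorem: P(H|E) = P(E|H) × P(H) / P(E)

Rearranging for P(H):
P(H) = P(H|E) × P(E) / P(E|H)
     = 0.9000 × 0.4571 / 0.6500
     = 0.41139000 / 0.6500
     = 0.6329


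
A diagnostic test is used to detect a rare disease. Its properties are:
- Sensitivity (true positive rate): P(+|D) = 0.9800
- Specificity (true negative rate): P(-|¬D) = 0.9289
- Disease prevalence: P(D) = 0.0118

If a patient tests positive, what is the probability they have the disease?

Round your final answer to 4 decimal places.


Let D = has disease, + = positive test

Given:
- P(D) = 0.0118 (prevalence)
- P(+|D) = 0.9800 (sensitivity)
- P(-|¬D) = 0.9289 (specificity)
- P(+|¬D) = 0.0711 (false positive rate = 1 - specificity)

Step 1: Find P(+)
P(+) = P(+|D)P(D) + P(+|¬D)P(¬D)
     = 0.9800 × 0.0118 + 0.0711 × 0.9882
     = 0.01156400 + 0.07026102
     = 0.08182502

Step 2: Apply Bayes' theorem for P(D|+)
P(D|+) = P(+|D)P(D) / P(+)
       = 0.01156400 / 0.08182502
       = 0.1413


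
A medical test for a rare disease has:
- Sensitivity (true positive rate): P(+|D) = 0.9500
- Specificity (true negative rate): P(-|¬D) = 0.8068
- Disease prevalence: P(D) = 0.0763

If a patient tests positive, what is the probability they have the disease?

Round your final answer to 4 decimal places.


Let D = has disease, + = positive test

Given:
- P(D) = 0.0763 (prevalence)
- P(+|D) = 0.9500 (sensitivity)
- P(-|¬D) = 0.8068 (specificity)
- P(+|¬D) = 0.1932 (false positive rate = 1 - specificity)

Step 1: Find P(+)
P(+) = P(+|D)P(D) + P(+|¬D)P(¬D)
     = 0.9500 × 0.0763 + 0.1932 × 0.9237
     = 0.07248500 + 0.17845884
     = 0.25094384

Step 2: Apply Bayes' theorem for P(D|+)
P(D|+) = P(+|D)P(D) / P(+)
       = 0.07248500 / 0.25094384
       = 0.2888


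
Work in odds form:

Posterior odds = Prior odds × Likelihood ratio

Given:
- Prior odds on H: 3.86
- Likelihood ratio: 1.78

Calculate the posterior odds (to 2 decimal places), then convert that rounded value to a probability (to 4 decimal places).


Step 1: Calculate posterior odds
Posterior odds = Prior odds × LR
               = 3.86 × 1.78
               = 6.87

Step 2: Convert to probability
P(H|E) = Posterior odds / (1 + Posterior odds)
       = 6.87 / (1 + 6.87)
       = 6.87 / 7.87
       = 0.8729

The evidence increased P(H) from 0.7942 to 0.8729.


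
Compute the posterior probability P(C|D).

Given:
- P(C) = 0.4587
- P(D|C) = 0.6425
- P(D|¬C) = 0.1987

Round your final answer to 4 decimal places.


Bayes' theorem: P(C|D) = P(D|C) × P(C) / P(D)

Step 1: Calculate P(D) using law of total probability
P(D) = P(D|C)P(C) + P(D|¬C)P(¬C)
     = 0.6425 × 0.4587 + 0.1987 × 0.5413
     = 0.29471475 + 0.10755631
     = 0.40227106

Step 2: Apply Bayes' theorem
P(C|D) = P(D|C) × P(C) / P(D)
       = 0.29471475 / 0.40227106
       = 0.7326


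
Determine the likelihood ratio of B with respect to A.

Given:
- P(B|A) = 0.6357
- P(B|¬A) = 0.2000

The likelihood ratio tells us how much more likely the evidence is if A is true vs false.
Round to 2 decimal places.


Likelihood Ratio (LR) = P(B|A) / P(B|¬A)

LR = 0.6357 / 0.2000
   = 3.18

The evidence is 3.18 times more likely if A is true than if A is false.
LR > 1, so observing B raises the odds in favor of A.


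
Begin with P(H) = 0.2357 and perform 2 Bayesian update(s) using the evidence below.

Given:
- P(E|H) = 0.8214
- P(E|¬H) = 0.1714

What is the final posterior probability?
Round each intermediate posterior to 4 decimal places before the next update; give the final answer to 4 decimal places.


Sequential Bayesian updating:

Initial prior: P(H) = 0.2357

Update 1:
  P(E) = 0.8214 × 0.2357 + 0.1714 × 0.7643 = 0.19360398 + 0.13100102 = 0.32460500
  P(H|E) = 0.19360398 / 0.32460500 = 0.5964

Update 2:
  P(E) = 0.8214 × 0.5964 + 0.1714 × 0.4036 = 0.48988296 + 0.06917704 = 0.55906000
  P(H|E) = 0.48988296 / 0.55906000 = 0.8763

Final posterior: 0.8763


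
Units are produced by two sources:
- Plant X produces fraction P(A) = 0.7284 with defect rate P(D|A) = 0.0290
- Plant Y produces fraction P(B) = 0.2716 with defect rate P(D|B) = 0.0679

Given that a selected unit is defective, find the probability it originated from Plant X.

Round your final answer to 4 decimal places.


Let A = from Plant X, D = defective

Given:
- P(A) = 0.7284, P(B) = 0.2716
- P(D|A) = 0.0290, P(D|B) = 0.0679

Step 1: Find P(D)
P(D) = P(D|A)P(A) + P(D|B)P(B)
     = 0.0290 × 0.7284 + 0.0679 × 0.2716
     = 0.02112360 + 0.01844164
     = 0.03956524

Step 2: Apply Bayes' theorem
P(A|D) = P(D|A)P(A) / P(D)
       = 0.02112360 / 0.03956524
       = 0.5339


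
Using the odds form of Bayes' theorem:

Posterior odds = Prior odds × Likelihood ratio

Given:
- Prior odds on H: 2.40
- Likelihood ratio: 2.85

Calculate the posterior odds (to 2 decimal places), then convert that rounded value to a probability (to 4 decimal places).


Step 1: Calculate posterior odds
Posterior odds = Prior odds × LR
               = 2.40 × 2.85
               = 6.84

Step 2: Convert to probability
P(H|E) = Posterior odds / (1 + Posterior odds)
       = 6.84 / (1 + 6.84)
       = 6.84 / 7.84
       = 0.8724

The evidence increased P(H) from 0.7059 to 0.8724.


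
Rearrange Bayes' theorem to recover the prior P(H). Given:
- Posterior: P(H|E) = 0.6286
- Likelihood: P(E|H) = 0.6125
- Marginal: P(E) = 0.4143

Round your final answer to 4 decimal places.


From Bayes' theorem: P(H|E) = P(E|H) × P(H) / P(E)

Rearranging for P(H):
P(H) = P(H|E) × P(E) / P(E|H)
     = 0.6286 × 0.4143 / 0.6125
     = 0.26042898 / 0.6125
     = 0.4252


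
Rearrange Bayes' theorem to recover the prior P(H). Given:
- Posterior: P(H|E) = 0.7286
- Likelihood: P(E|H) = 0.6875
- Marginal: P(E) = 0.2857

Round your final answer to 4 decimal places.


From Bayes' theorem: P(H|E) = P(E|H) × P(H) / P(E)

Rearranging for P(H):
P(H) = P(H|E) × P(E) / P(E|H)
     = 0.7286 × 0.2857 / 0.6875
     = 0.20816102 / 0.6875
     = 0.3028


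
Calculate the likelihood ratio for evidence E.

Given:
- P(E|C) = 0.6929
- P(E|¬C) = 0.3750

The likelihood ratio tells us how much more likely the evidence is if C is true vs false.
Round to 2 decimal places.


Likelihood Ratio (LR) = P(E|C) / P(E|¬C)

LR = 0.6929 / 0.3750
   = 1.85

The evidence is 1.85 times more likely if C is true than if C is false.
Because LR exceeds 1, E is evidence for C.


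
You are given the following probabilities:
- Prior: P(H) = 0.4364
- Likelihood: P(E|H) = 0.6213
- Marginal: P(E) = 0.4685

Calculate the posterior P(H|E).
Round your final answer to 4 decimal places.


Using Bayes' theorem:

P(H|E) = P(E|H) × P(H) / P(E)
       = 0.6213 × 0.4364 / 0.4685
       = 0.27113532 / 0.4685
       = 0.5787

The evidence strengthens our belief in H.
Prior: 0.4364 → Posterior: 0.5787


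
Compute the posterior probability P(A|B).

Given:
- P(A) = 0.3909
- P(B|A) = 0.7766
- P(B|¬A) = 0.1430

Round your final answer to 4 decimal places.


Bayes' theorem: P(A|B) = P(B|A) × P(A) / P(B)

Step 1: Calculate P(B) using law of total probability
P(B) = P(B|A)P(A) + P(B|¬A)P(¬A)
     = 0.7766 × 0.3909 + 0.1430 × 0.6091
     = 0.30357294 + 0.08710130
     = 0.39067424

Step 2: Apply Bayes' theorem
P(A|B) = P(B|A) × P(A) / P(B)
       = 0.30357294 / 0.39067424
       = 0.7770


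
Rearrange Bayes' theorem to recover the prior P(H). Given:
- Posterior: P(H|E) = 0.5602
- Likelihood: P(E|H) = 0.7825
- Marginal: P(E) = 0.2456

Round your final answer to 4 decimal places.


From Bayes' theorem: P(H|E) = P(E|H) × P(H) / P(E)

Rearranging for P(H):
P(H) = P(H|E) × P(E) / P(E|H)
     = 0.5602 × 0.2456 / 0.7825
     = 0.13758512 / 0.7825
     = 0.1758


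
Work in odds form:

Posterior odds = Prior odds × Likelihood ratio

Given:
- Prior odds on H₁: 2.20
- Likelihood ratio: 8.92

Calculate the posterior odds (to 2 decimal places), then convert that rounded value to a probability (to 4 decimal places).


Step 1: Calculate posterior odds
Posterior odds = Prior odds × LR
               = 2.20 × 8.92
               = 19.62

Step 2: Convert to probability
P(H₁|E) = Posterior odds / (1 + Posterior odds)
       = 19.62 / (1 + 19.62)
       = 19.62 / 20.62
       = 0.9515

The evidence increased P(H₁) from 0.6875 to 0.9515.


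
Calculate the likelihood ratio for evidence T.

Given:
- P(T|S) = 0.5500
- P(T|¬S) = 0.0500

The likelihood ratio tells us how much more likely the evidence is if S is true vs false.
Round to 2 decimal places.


Likelihood Ratio (LR) = P(T|S) / P(T|¬S)

LR = 0.5500 / 0.0500
   = 11.00

The evidence is 11.00 times more likely if S is true than if S is false.
Since LR > 1, the evidence supports S over ¬S.


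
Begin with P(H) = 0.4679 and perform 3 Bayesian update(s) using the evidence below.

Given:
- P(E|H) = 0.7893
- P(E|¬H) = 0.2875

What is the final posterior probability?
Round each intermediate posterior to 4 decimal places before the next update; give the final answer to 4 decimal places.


Sequential Bayesian updating:

Initial prior: P(H) = 0.4679

Update 1:
  P(E) = 0.7893 × 0.4679 + 0.2875 × 0.5321 = 0.36931347 + 0.15297875 = 0.52229222
  P(H|E) = 0.36931347 / 0.52229222 = 0.7071

Update 2:
  P(E) = 0.7893 × 0.7071 + 0.2875 × 0.2929 = 0.55811403 + 0.08420875 = 0.64232278
  P(H|E) = 0.55811403 / 0.64232278 = 0.8689

Update 3:
  P(E) = 0.7893 × 0.8689 + 0.2875 × 0.1311 = 0.68582277 + 0.03769125 = 0.72351402
  P(H|E) = 0.68582277 / 0.72351402 = 0.9479

Final posterior: 0.9479


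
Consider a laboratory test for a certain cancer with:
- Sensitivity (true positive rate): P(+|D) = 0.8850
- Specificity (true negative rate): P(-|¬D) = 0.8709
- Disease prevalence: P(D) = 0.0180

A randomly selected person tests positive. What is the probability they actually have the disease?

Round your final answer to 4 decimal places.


Let D = has disease, + = positive test

Given:
- P(D) = 0.0180 (prevalence)
- P(+|D) = 0.8850 (sensitivity)
- P(-|¬D) = 0.8709 (specificity)
- P(+|¬D) = 0.1291 (false positive rate = 1 - specificity)

Step 1: Find P(+)
P(+) = P(+|D)P(D) + P(+|¬D)P(¬D)
     = 0.8850 × 0.0180 + 0.1291 × 0.9820
     = 0.01593000 + 0.12677620
     = 0.14270620

Step 2: Apply Bayes' theorem for P(D|+)
P(D|+) = P(+|D)P(D) / P(+)
       = 0.01593000 / 0.14270620
       = 0.1116


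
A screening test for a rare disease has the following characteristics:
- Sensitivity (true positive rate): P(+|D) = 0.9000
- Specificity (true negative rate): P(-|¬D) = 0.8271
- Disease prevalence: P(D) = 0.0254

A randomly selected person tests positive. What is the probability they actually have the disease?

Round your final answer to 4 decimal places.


Let D = has disease, + = positive test

Given:
- P(D) = 0.0254 (prevalence)
- P(+|D) = 0.9000 (sensitivity)
- P(-|¬D) = 0.8271 (specificity)
- P(+|¬D) = 0.1729 (false positive rate = 1 - specificity)

Step 1: Find P(+)
P(+) = P(+|D)P(D) + P(+|¬D)P(¬D)
     = 0.9000 × 0.0254 + 0.1729 × 0.9746
     = 0.02286000 + 0.16850834
     = 0.19136834

Step 2: Apply Bayes' theorem for P(D|+)
P(D|+) = P(+|D)P(D) / P(+)
       = 0.02286000 / 0.19136834
       = 0.1195


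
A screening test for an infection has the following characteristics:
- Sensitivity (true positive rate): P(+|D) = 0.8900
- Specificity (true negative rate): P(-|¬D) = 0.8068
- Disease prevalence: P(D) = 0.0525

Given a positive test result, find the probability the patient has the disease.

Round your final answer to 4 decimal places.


Let D = has disease, + = positive test

Given:
- P(D) = 0.0525 (prevalence)
- P(+|D) = 0.8900 (sensitivity)
- P(-|¬D) = 0.8068 (specificity)
- P(+|¬D) = 0.1932 (false positive rate = 1 - specificity)

Step 1: Find P(+)
P(+) = P(+|D)P(D) + P(+|¬D)P(¬D)
     = 0.8900 × 0.0525 + 0.1932 × 0.9475
     = 0.04672500 + 0.18305700
     = 0.22978200

Step 2: Apply Bayes' theorem for P(D|+)
P(D|+) = P(+|D)P(D) / P(+)
       = 0.04672500 / 0.22978200
       = 0.2033


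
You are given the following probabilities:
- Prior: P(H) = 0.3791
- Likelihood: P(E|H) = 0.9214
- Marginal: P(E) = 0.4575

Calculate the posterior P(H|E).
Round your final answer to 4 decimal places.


Using Bayes' theorem:

P(H|E) = P(E|H) × P(H) / P(E)
       = 0.9214 × 0.3791 / 0.4575
       = 0.34930274 / 0.4575
       = 0.7635

The evidence strengthens our belief in H.
Prior: 0.3791 → Posterior: 0.7635


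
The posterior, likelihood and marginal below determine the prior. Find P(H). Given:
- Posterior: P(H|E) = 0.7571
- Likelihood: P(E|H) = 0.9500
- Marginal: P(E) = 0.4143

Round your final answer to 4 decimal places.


From Bayes' theorem: P(H|E) = P(E|H) × P(H) / P(E)

Rearranging for P(H):
P(H) = P(H|E) × P(E) / P(E|H)
     = 0.7571 × 0.4143 / 0.9500
     = 0.31366653 / 0.9500
     = 0.3302


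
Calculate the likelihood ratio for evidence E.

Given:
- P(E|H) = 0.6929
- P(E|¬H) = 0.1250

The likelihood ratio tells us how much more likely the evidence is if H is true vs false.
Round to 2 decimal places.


Likelihood Ratio (LR) = P(E|H) / P(E|¬H)

LR = 0.6929 / 0.1250
   = 5.54

The evidence is 5.54 times more likely if H is true than if H is false.
Because LR exceeds 1, E is evidence for H.


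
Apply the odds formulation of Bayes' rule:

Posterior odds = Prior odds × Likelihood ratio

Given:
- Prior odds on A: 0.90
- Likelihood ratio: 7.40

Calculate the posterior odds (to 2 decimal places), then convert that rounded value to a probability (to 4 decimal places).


Step 1: Calculate posterior odds
Posterior odds = Prior odds × LR
               = 0.90 × 7.40
               = 6.66

Step 2: Convert to probability
P(A|E) = Posterior odds / (1 + Posterior odds)
       = 6.66 / (1 + 6.66)
       = 6.66 / 7.66
       = 0.8695

The evidence increased P(A) from 0.4737 to 0.8695.


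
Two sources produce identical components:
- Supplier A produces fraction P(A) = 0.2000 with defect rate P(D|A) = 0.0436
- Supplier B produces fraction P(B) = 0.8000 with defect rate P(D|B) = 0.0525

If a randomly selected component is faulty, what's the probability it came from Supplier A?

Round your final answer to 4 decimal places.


Let A = from Supplier A, D = faulty

Given:
- P(A) = 0.2000, P(B) = 0.8000
- P(D|A) = 0.0436, P(D|B) = 0.0525

Step 1: Find P(D)
P(D) = P(D|A)P(A) + P(D|B)P(B)
     = 0.0436 × 0.2000 + 0.0525 × 0.8000
     = 0.00872000 + 0.04200000
     = 0.05072000

Step 2: Apply Bayes' theorem
P(A|D) = P(D|A)P(A) / P(D)
       = 0.00872000 / 0.05072000
       = 0.1719


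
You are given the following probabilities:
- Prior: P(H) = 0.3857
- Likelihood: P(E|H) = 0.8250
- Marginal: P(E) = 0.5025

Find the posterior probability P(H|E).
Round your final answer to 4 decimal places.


Using Bayes' theorem:

P(H|E) = P(E|H) × P(H) / P(E)
       = 0.8250 × 0.3857 / 0.5025
       = 0.31820250 / 0.5025
       = 0.6332

The evidence strengthens our belief in H.
Prior: 0.3857 → Posterior: 0.6332


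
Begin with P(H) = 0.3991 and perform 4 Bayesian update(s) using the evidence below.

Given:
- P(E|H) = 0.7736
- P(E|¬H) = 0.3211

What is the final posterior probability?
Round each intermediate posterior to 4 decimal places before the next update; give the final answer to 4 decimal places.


Sequential Bayesian updating:

Initial prior: P(H) = 0.3991

Update 1:
  P(E) = 0.7736 × 0.3991 + 0.3211 × 0.6009 = 0.30874376 + 0.19294899 = 0.50169275
  P(H|E) = 0.30874376 / 0.50169275 = 0.6154

Update 2:
  P(E) = 0.7736 × 0.6154 + 0.3211 × 0.3846 = 0.47607344 + 0.12349506 = 0.59956850
  P(H|E) = 0.47607344 / 0.59956850 = 0.7940

Update 3:
  P(E) = 0.7736 × 0.7940 + 0.3211 × 0.2060 = 0.61423840 + 0.06614660 = 0.68038500
  P(H|E) = 0.61423840 / 0.68038500 = 0.9028

Update 4:
  P(E) = 0.7736 × 0.9028 + 0.3211 × 0.0972 = 0.69840608 + 0.03121092 = 0.72961700
  P(H|E) = 0.69840608 / 0.72961700 = 0.9572

Final posterior: 0.9572


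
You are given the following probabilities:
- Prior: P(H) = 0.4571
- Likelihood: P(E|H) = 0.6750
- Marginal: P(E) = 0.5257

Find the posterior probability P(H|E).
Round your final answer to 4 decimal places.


Using Bayes' theorem:

P(H|E) = P(E|H) × P(H) / P(E)
       = 0.6750 × 0.4571 / 0.5257
       = 0.30854250 / 0.5257
       = 0.5869

The evidence strengthens our belief in H.
Prior: 0.4571 → Posterior: 0.5869


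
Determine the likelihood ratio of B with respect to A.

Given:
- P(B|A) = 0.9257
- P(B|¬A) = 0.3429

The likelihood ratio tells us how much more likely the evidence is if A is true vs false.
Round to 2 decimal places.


Likelihood Ratio (LR) = P(B|A) / P(B|¬A)

LR = 0.9257 / 0.3429
   = 2.70

The evidence is 2.70 times more likely if A is true than if A is false.
LR > 1, so observing B raises the odds in favor of A.


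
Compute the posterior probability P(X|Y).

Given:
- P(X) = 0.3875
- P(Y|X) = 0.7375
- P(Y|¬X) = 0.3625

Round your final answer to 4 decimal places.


Bayes' theorem: P(X|Y) = P(Y|X) × P(X) / P(Y)

Step 1: Calculate P(Y) using law of total probability
P(Y) = P(Y|X)P(X) + P(Y|¬X)P(¬X)
     = 0.7375 × 0.3875 + 0.3625 × 0.6125
     = 0.28578125 + 0.22203125
     = 0.50781250

Step 2: Apply Bayes' theorem
P(X|Y) = P(Y|X) × P(X) / P(Y)
       = 0.28578125 / 0.50781250
       = 0.5628


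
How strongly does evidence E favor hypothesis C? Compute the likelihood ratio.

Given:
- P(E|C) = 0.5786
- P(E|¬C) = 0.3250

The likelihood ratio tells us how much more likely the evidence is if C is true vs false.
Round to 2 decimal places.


Likelihood Ratio (LR) = P(E|C) / P(E|¬C)

LR = 0.5786 / 0.3250
   = 1.78

The evidence is 1.78 times more likely if C is true than if C is false.
Because LR exceeds 1, E is evidence for C.


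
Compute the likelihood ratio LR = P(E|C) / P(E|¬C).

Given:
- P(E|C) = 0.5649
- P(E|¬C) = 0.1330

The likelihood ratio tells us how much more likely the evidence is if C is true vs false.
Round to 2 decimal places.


Likelihood Ratio (LR) = P(E|C) / P(E|¬C)

LR = 0.5649 / 0.1330
   = 4.25

The evidence is 4.25 times more likely if C is true than if C is false.
Since LR > 1, the evidence supports C over ¬C.


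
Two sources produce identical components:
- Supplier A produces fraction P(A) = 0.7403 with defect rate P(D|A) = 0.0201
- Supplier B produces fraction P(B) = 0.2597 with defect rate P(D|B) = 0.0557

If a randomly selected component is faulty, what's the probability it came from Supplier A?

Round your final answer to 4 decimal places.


Let A = from Supplier A, D = faulty

Given:
- P(A) = 0.7403, P(B) = 0.2597
- P(D|A) = 0.0201, P(D|B) = 0.0557

Step 1: Find P(D)
P(D) = P(D|A)P(A) + P(D|B)P(B)
     = 0.0201 × 0.7403 + 0.0557 × 0.2597
     = 0.01488003 + 0.01446529
     = 0.02934532

Step 2: Apply Bayes' theorem
P(A|D) = P(D|A)P(A) / P(D)
       = 0.01488003 / 0.02934532
       = 0.5071


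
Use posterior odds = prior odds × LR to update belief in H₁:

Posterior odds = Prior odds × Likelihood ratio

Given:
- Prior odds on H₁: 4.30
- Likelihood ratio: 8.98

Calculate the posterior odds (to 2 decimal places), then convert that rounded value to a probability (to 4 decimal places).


Step 1: Calculate posterior odds
Posterior odds = Prior odds × LR
               = 4.30 × 8.98
               = 38.61

Step 2: Convert to probability
P(H₁|E) = Posterior odds / (1 + Posterior odds)
       = 38.61 / (1 + 38.61)
       = 38.61 / 39.61
       = 0.9748

The evidence increased P(H₁) from 0.8113 to 0.9748.


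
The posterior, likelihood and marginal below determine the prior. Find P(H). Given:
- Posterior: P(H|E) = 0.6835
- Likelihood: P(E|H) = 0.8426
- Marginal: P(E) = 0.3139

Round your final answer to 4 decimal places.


From Bayes' theorem: P(H|E) = P(E|H) × P(H) / P(E)

Rearranging for P(H):
P(H) = P(H|E) × P(E) / P(E|H)
     = 0.6835 × 0.3139 / 0.8426
     = 0.21455065 / 0.8426
     = 0.2546


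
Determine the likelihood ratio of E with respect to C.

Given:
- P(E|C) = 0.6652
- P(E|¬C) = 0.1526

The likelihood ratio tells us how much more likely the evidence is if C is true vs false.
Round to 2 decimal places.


Likelihood Ratio (LR) = P(E|C) / P(E|¬C)

LR = 0.6652 / 0.1526
   = 4.36

The evidence is 4.36 times more likely if C is true than if C is false.
Since LR > 1, the evidence supports C over ¬C.


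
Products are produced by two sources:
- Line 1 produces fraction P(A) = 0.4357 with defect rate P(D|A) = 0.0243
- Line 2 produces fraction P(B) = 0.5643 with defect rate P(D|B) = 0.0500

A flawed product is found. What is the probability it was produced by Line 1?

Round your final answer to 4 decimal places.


Let A = from Line 1, D = flawed

Given:
- P(A) = 0.4357, P(B) = 0.5643
- P(D|A) = 0.0243, P(D|B) = 0.0500

Step 1: Find P(D)
P(D) = P(D|A)P(A) + P(D|B)P(B)
     = 0.0243 × 0.4357 + 0.0500 × 0.5643
     = 0.01058751 + 0.02821500
     = 0.03880251

Step 2: Apply Bayes' theorem
P(A|D) = P(D|A)P(A) / P(D)
       = 0.01058751 / 0.03880251
       = 0.2729


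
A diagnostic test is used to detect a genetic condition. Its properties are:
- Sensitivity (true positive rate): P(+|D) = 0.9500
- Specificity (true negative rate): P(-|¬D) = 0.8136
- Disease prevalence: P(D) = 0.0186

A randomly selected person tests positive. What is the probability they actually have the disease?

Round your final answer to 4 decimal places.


Let D = has disease, + = positive test

Given:
- P(D) = 0.0186 (prevalence)
- P(+|D) = 0.9500 (sensitivity)
- P(-|¬D) = 0.8136 (specificity)
- P(+|¬D) = 0.1864 (false positive rate = 1 - specificity)

Step 1: Find P(+)
P(+) = P(+|D)P(D) + P(+|¬D)P(¬D)
     = 0.9500 × 0.0186 + 0.1864 × 0.9814
     = 0.01767000 + 0.18293296
     = 0.20060296

Step 2: Apply Bayes' theorem for P(D|+)
P(D|+) = P(+|D)P(D) / P(+)
       = 0.01767000 / 0.20060296
       = 0.0881


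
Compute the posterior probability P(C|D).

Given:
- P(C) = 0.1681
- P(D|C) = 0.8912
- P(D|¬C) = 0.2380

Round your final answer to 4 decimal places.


Bayes' theorem: P(C|D) = P(D|C) × P(C) / P(D)

Step 1: Calculate P(D) using law of total probability
P(D) = P(D|C)P(C) + P(D|¬C)P(¬C)
     = 0.8912 × 0.1681 + 0.2380 × 0.8319
     = 0.14981072 + 0.19799220
     = 0.34780292

Step 2: Apply Bayes' theorem
P(C|D) = P(D|C) × P(C) / P(D)
       = 0.14981072 / 0.34780292
       = 0.4307


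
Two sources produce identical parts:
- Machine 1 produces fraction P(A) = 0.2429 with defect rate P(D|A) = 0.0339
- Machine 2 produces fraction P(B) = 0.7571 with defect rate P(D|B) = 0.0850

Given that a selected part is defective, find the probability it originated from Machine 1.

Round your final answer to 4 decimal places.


Let A = from Machine 1, D = defective

Given:
- P(A) = 0.2429, P(B) = 0.7571
- P(D|A) = 0.0339, P(D|B) = 0.0850

Step 1: Find P(D)
P(D) = P(D|A)P(A) + P(D|B)P(B)
     = 0.0339 × 0.2429 + 0.0850 × 0.7571
     = 0.00823431 + 0.06435350
     = 0.07258781

Step 2: Apply Bayes' theorem
P(A|D) = P(D|A)P(A) / P(D)
       = 0.00823431 / 0.07258781
       = 0.1134
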